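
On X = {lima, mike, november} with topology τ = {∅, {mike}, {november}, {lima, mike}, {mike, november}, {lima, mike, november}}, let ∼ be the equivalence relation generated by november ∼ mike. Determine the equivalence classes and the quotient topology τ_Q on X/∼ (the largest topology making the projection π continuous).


X/∼ = {[lima], [mike=november]}; |τ_Q| = 3.

Equivalence classes: [lima], [mike=november].
Quotient map π: X → X/∼ sends lima ↦ [lima], mike ↦ [mike=november], november ↦ [mike=november].
For each subset V ⊆ X/∼, compute π^{-1}(V) ⊆ X and check whether π^{-1}(V) ∈ τ. V is open in τ_Q iff π^{-1}(V) ∈ τ.
  V = {}: π^{-1}(V) = ∅ ∈ τ ✓.
  V = {[lima]}: π^{-1}(V) = {lima} ∉ τ ✗.
  V = {[mike=november]}: π^{-1}(V) = {mike, november} ∈ τ ✓.
  V = {[lima], [mike=november]}: π^{-1}(V) = {lima, mike, november} ∈ τ ✓.
Open sets in the quotient: τ_Q = {{}, {[mike=november]}, {[lima], [mike=november]}} (3 elements).


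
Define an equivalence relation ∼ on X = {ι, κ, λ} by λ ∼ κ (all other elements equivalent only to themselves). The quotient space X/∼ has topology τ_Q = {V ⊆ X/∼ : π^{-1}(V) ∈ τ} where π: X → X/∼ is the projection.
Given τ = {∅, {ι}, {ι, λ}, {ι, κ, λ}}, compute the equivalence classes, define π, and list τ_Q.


X/∼ = {[ι], [κ=λ]}; |τ_Q| = 3.

Equivalence classes: [ι], [κ=λ].
Quotient map π: X → X/∼ sends ι ↦ [ι], κ ↦ [κ=λ], λ ↦ [κ=λ].
For each subset V ⊆ X/∼, compute π^{-1}(V) ⊆ X and check whether π^{-1}(V) ∈ τ. V is open in τ_Q iff π^{-1}(V) ∈ τ.
  V = {}: π^{-1}(V) = ∅ ∈ τ ✓.
  V = {[ι]}: π^{-1}(V) = {ι} ∈ τ ✓.
  V = {[κ=λ]}: π^{-1}(V) = {κ, λ} ∉ τ ✗.
  V = {[ι], [κ=λ]}: π^{-1}(V) = {ι, κ, λ} ∈ τ ✓.
Open sets in the quotient: τ_Q = {{}, {[ι]}, {[ι], [κ=λ]}} (3 elements).


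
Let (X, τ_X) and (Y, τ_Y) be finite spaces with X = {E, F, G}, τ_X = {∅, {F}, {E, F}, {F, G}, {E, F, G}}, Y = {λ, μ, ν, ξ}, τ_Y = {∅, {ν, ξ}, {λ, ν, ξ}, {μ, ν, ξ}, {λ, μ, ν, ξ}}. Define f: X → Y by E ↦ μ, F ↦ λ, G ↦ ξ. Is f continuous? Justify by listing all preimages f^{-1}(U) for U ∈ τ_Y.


f is NOT continuous.

Compute f^{-1}(U) for each U ∈ τ_Y:
  U = ∅: f^{-1}(U) = ∅ ∈ τ_X ✓.
  U = {ν, ξ}: f^{-1}(U) = {G} ∉ τ_X ✗.
  U = {λ, ν, ξ}: f^{-1}(U) = {F, G} ∈ τ_X ✓.
  U = {μ, ν, ξ}: f^{-1}(U) = {E, G} ∉ τ_X ✗.
  U = {λ, μ, ν, ξ}: f^{-1}(U) = {E, F, G} ∈ τ_X ✓.
Found U = {ν, ξ} with f^{-1}(U) = {G} not in τ_X. Therefore f is NOT continuous.


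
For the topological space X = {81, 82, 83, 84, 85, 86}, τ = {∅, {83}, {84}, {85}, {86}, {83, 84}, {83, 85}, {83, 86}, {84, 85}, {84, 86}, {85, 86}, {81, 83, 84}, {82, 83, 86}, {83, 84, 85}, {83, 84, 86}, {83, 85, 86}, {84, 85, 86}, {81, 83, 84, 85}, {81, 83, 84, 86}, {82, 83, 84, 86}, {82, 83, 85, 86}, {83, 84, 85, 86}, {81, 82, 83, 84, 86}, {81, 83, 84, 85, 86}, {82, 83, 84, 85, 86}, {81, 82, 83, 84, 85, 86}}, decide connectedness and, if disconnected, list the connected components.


(X, τ) is disconnected; components = [{85}, {81, 82, 83, 84, 86}].

Find clopen sets (U ∈ τ with X ∖ U ∈ τ):
  U = ∅, X ∖ U = {81, 82, 83, 84, 85, 86} — both open, so U is clopen.
  U = {85}, X ∖ U = {81, 82, 83, 84, 86} — both open, so U is clopen.
  U = {81, 82, 83, 84, 86}, X ∖ U = {85} — both open, so U is clopen.
  U = {81, 82, 83, 84, 85, 86}, X ∖ U = ∅ — both open, so U is clopen.
Nontrivial clopen(s) exist: e.g. {85}. So (X, τ) is disconnected.
Compute connected components by grouping points that agree on all clopens:
  component: {85}
  component: {81, 82, 83, 84, 86}


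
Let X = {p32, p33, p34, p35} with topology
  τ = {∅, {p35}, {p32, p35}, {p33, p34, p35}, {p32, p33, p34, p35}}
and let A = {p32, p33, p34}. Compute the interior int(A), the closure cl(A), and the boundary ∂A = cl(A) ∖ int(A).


int(A) = ∅, cl(A) = {p32, p33, p34}, ∂A = {p32, p33, p34}.

Closed sets in (X, τ) are complements of opens:
  closed(X, τ) = {∅, {p32}, {p33, p34}, {p32, p33, p34}, {p32, p33, p34, p35}}.
int(A) = ⋃ {U ∈ τ : U ⊆ A}. Opens contained in A: ∅.
Taking the union of these: int(A) = ∅.
cl(A) = ⋂ {C closed : A ⊆ C}. Closed sets containing A: {p32, p33, p34}, {p32, p33, p34, p35}.
Intersecting these: cl(A) = {p32, p33, p34}.
∂A = cl(A) ∖ int(A) = {p32, p33, p34} ∖ ∅ = {p32, p33, p34}.


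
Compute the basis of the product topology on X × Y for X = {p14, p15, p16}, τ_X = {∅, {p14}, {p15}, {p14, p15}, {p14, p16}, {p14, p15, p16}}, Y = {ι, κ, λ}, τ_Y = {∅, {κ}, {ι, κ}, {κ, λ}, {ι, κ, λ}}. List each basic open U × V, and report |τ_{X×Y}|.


Basis B = {∅ × ∅, {p14} × {κ}, {p15} × {κ}, {p14} × {ι, κ}, {p14} × {κ, λ}, {p14, p15} × {κ}, {p14, p16} × {κ}, {p15} × {ι, κ}, {p15} × {κ, λ}, {p14} × {ι, κ, λ}, {p14, p15, p16} × {κ}, {p15} × {ι, κ, λ}, {p14, p15} × {ι, κ}, {p14, p16} × {ι, κ}, {p14, p15} × {κ, λ}, {p14, p16} × {κ, λ}, {p14, p15} × {ι, κ, λ}, {p14, p16} × {ι, κ, λ}, {p14, p15, p16} × {ι, κ}, {p14, p15, p16} × {κ, λ}, {p14, p15, p16} × {ι, κ, λ}}; |τ_{X×Y}| = 70.

Enumerate products U × V with U ∈ τ_X, V ∈ τ_Y (deduplicated):
  ∅ × ∅ = {} (∅)
  {p14} × {κ} = {(p14,κ)}
  {p15} × {κ} = {(p15,κ)}
  {p14} × {ι, κ} = {(p14,ι), (p14,κ)}
  {p14} × {κ, λ} = {(p14,κ), (p14,λ)}
  {p14, p15} × {κ} = {(p14,κ), (p15,κ)}
  {p14, p16} × {κ} = {(p14,κ), (p16,κ)}
  {p15} × {ι, κ} = {(p15,ι), (p15,κ)}
  {p15} × {κ, λ} = {(p15,κ), (p15,λ)}
  {p14} × {ι, κ, λ} = {(p14,ι), (p14,κ), (p14,λ)}
  {p14, p15, p16} × {κ} = {(p14,κ), (p15,κ), (p16,κ)}
  {p15} × {ι, κ, λ} = {(p15,ι), (p15,κ), (p15,λ)}
  {p14, p15} × {ι, κ} = {(p14,ι), (p14,κ), (p15,ι), (p15,κ)}
  {p14, p16} × {ι, κ} = {(p14,ι), (p14,κ), (p16,ι), (p16,κ)}
  {p14, p15} × {κ, λ} = {(p14,κ), (p14,λ), (p15,κ), (p15,λ)}
  {p14, p16} × {κ, λ} = {(p14,κ), (p14,λ), (p16,κ), (p16,λ)}
  {p14, p15} × {ι, κ, λ} = {(p14,ι), (p14,κ), (p14,λ), (p15,ι), (p15,κ), (p15,λ)}
  {p14, p16} × {ι, κ, λ} = {(p14,ι), (p14,κ), (p14,λ), (p16,ι), (p16,κ), (p16,λ)}
  {p14, p15, p16} × {ι, κ} = {(p14,ι), (p14,κ), (p15,ι), (p15,κ), (p16,ι), (p16,κ)}
  {p14, p15, p16} × {κ, λ} = {(p14,κ), (p14,λ), (p15,κ), (p15,λ), (p16,κ), (p16,λ)}
  {p14, p15, p16} × {ι, κ, λ} = {(p14,ι), (p14,κ), (p14,λ), (p15,ι), (p15,κ), (p15,λ), (p16,ι), (p16,κ), (p16,λ)}
These 21 distinct sets form the basis B.
Close under arbitrary unions to get τ_{X×Y}; counting gives |τ_{X×Y}| = 70.


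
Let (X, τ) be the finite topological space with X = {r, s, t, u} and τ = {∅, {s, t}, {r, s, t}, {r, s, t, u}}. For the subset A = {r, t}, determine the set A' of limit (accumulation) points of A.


A' = {r, s, u}

For each x ∈ X, list the open sets U ∈ τ with x ∈ U, then check whether U ∩ (A ∖ {x}) ≠ ∅ for every such U.
  x = r: opens ∋ x are {r, s, t}, {r, s, t, u}; each meets A ∖ {r}, so x IS a limit point.
  x = s: opens ∋ x are {s, t}, {r, s, t}, {r, s, t, u}; each meets A ∖ {s}, so x IS a limit point.
  x = t: open {s, t} ∋ x has {s, t} ∩ (A ∖ {t}) = ∅, so x is NOT a limit point.
  x = u: opens ∋ x are {r, s, t, u}; each meets A ∖ {u}, so x IS a limit point.
Collecting: A' = {r, s, u}.


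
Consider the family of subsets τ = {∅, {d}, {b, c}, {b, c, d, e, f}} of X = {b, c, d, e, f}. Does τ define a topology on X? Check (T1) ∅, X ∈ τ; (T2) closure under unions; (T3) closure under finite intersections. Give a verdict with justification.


τ is NOT a topology on X.

Axiom (T1): ∅ ∈ τ? Yes; X ∈ τ? Yes.
Axiom (T2/T3): check pairwise unions and intersections of members of τ.
Counterexample for (T2): {d} ∪ {b, c} = {b, c, d} ∉ τ. Therefore τ is NOT a topology.


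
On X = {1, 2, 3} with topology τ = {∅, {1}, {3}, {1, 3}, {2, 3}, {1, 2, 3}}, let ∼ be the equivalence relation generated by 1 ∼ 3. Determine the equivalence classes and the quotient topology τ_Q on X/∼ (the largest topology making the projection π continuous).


X/∼ = {[1=3], [2]}; |τ_Q| = 3.

Equivalence classes: [1=3], [2].
Quotient map π: X → X/∼ sends 1 ↦ [1=3], 2 ↦ [2], 3 ↦ [1=3].
For each subset V ⊆ X/∼, compute π^{-1}(V) ⊆ X and check whether π^{-1}(V) ∈ τ. V is open in τ_Q iff π^{-1}(V) ∈ τ.
  V = {}: π^{-1}(V) = ∅ ∈ τ ✓.
  V = {[1=3]}: π^{-1}(V) = {1, 3} ∈ τ ✓.
  V = {[2]}: π^{-1}(V) = {2} ∉ τ ✗.
  V = {[1=3], [2]}: π^{-1}(V) = {1, 2, 3} ∈ τ ✓.
Open sets in the quotient: τ_Q = {{}, {[1=3]}, {[1=3], [2]}} (3 elements).


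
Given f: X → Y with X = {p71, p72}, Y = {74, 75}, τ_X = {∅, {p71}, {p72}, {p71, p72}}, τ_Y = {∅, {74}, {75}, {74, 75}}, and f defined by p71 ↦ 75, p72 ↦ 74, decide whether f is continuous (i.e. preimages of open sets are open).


f IS continuous.

Compute f^{-1}(U) for each U ∈ τ_Y:
  U = ∅: f^{-1}(U) = ∅ ∈ τ_X ✓.
  U = {74}: f^{-1}(U) = {p72} ∈ τ_X ✓.
  U = {75}: f^{-1}(U) = {p71} ∈ τ_X ✓.
  U = {74, 75}: f^{-1}(U) = {p71, p72} ∈ τ_X ✓.
Every preimage lies in τ_X, so f IS continuous.


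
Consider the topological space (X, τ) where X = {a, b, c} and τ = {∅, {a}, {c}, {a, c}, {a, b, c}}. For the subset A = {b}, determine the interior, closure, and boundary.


int(A) = ∅, cl(A) = {b}, ∂A = {b}.

Closed sets in (X, τ) are complements of opens:
  closed(X, τ) = {∅, {b}, {a, b}, {b, c}, {a, b, c}}.
int(A) = ⋃ {U ∈ τ : U ⊆ A}. Opens contained in A: ∅.
Taking the union of these: int(A) = ∅.
cl(A) = ⋂ {C closed : A ⊆ C}. Closed sets containing A: {b}, {a, b}, {b, c}, {a, b, c}.
Intersecting these: cl(A) = {b}.
∂A = cl(A) ∖ int(A) = {b} ∖ ∅ = {b}.


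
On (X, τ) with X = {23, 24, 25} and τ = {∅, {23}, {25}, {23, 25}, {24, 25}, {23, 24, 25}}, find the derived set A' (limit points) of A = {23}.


A' = ∅

For each x ∈ X, list the open sets U ∈ τ with x ∈ U, then check whether U ∩ (A ∖ {x}) ≠ ∅ for every such U.
  x = 23: open {23} ∋ x has {23} ∩ (A ∖ {23}) = ∅, so x is NOT a limit point.
  x = 24: open {24, 25} ∋ x has {24, 25} ∩ (A ∖ {24}) = ∅, so x is NOT a limit point.
  x = 25: open {25} ∋ x has {25} ∩ (A ∖ {25}) = ∅, so x is NOT a limit point.
Collecting: A' = ∅.


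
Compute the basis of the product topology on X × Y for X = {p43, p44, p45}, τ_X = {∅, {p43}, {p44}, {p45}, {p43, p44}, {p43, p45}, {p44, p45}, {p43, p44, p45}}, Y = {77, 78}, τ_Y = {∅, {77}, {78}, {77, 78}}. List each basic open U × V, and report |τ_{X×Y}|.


Basis B = {∅ × ∅, {p43} × {77}, {p43} × {78}, {p44} × {77}, {p44} × {78}, {p45} × {77}, {p45} × {78}, {p43} × {77, 78}, {p43, p44} × {77}, {p43, p45} × {77}, {p43, p44} × {78}, {p43, p45} × {78}, {p44} × {77, 78}, {p44, p45} × {77}, {p44, p45} × {78}, {p45} × {77, 78}, {p43, p44, p45} × {77}, {p43, p44, p45} × {78}, {p43, p44} × {77, 78}, {p43, p45} × {77, 78}, {p44, p45} × {77, 78}, {p43, p44, p45} × {77, 78}}; |τ_{X×Y}| = 64.

Enumerate products U × V with U ∈ τ_X, V ∈ τ_Y (deduplicated):
  ∅ × ∅ = {} (∅)
  {p43} × {77} = {(p43,77)}
  {p43} × {78} = {(p43,78)}
  {p44} × {77} = {(p44,77)}
  {p44} × {78} = {(p44,78)}
  {p45} × {77} = {(p45,77)}
  {p45} × {78} = {(p45,78)}
  {p43} × {77, 78} = {(p43,77), (p43,78)}
  {p43, p44} × {77} = {(p43,77), (p44,77)}
  {p43, p45} × {77} = {(p43,77), (p45,77)}
  {p43, p44} × {78} = {(p43,78), (p44,78)}
  {p43, p45} × {78} = {(p43,78), (p45,78)}
  {p44} × {77, 78} = {(p44,77), (p44,78)}
  {p44, p45} × {77} = {(p44,77), (p45,77)}
  {p44, p45} × {78} = {(p44,78), (p45,78)}
  {p45} × {77, 78} = {(p45,77), (p45,78)}
  {p43, p44, p45} × {77} = {(p43,77), (p44,77), (p45,77)}
  {p43, p44, p45} × {78} = {(p43,78), (p44,78), (p45,78)}
  {p43, p44} × {77, 78} = {(p43,77), (p43,78), (p44,77), (p44,78)}
  {p43, p45} × {77, 78} = {(p43,77), (p43,78), (p45,77), (p45,78)}
  {p44, p45} × {77, 78} = {(p44,77), (p44,78), (p45,77), (p45,78)}
  {p43, p44, p45} × {77, 78} = {(p43,77), (p43,78), (p44,77), (p44,78), (p45,77), (p45,78)}
These 22 distinct sets form the basis B.
Close under arbitrary unions to get τ_{X×Y}; counting gives |τ_{X×Y}| = 64.


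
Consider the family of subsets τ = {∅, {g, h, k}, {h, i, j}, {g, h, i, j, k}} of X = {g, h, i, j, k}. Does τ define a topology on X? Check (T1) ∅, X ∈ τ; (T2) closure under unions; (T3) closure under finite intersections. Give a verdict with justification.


τ is NOT a topology on X.

Axiom (T1): ∅ ∈ τ? Yes; X ∈ τ? Yes.
Axiom (T2/T3): check pairwise unions and intersections of members of τ.
Counterexample for (T3): {g, h, k} ∩ {h, i, j} = {h} ∉ τ. Therefore τ is NOT a topology.


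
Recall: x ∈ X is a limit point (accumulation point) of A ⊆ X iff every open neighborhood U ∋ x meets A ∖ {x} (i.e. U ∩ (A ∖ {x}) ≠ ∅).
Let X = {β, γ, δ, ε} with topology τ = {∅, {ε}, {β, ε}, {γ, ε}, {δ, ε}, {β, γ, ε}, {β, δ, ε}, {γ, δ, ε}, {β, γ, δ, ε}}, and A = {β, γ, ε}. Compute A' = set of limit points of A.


A' = {β, γ, δ}

For each x ∈ X, list the open sets U ∈ τ with x ∈ U, then check whether U ∩ (A ∖ {x}) ≠ ∅ for every such U.
  x = β: opens ∋ x are {β, ε}, {β, γ, ε}, {β, δ, ε}, {β, γ, δ, ε}; each meets A ∖ {β}, so x IS a limit point.
  x = γ: opens ∋ x are {γ, ε}, {β, γ, ε}, {γ, δ, ε}, {β, γ, δ, ε}; each meets A ∖ {γ}, so x IS a limit point.
  x = δ: opens ∋ x are {δ, ε}, {β, δ, ε}, {γ, δ, ε}, {β, γ, δ, ε}; each meets A ∖ {δ}, so x IS a limit point.
  x = ε: open {ε} ∋ x has {ε} ∩ (A ∖ {ε}) = ∅, so x is NOT a limit point.
Collecting: A' = {β, γ, δ}.


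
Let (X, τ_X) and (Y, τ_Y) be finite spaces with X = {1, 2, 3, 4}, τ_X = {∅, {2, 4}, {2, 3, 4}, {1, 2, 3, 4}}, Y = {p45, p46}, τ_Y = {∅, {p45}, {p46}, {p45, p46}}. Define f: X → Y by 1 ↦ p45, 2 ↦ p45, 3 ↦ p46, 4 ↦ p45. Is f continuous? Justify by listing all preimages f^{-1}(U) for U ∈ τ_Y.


f is NOT continuous.

Compute f^{-1}(U) for each U ∈ τ_Y:
  U = ∅: f^{-1}(U) = ∅ ∈ τ_X ✓.
  U = {p45}: f^{-1}(U) = {1, 2, 4} ∉ τ_X ✗.
  U = {p46}: f^{-1}(U) = {3} ∉ τ_X ✗.
  U = {p45, p46}: f^{-1}(U) = {1, 2, 3, 4} ∈ τ_X ✓.
Found U = {p45} with f^{-1}(U) = {1, 2, 4} not in τ_X. Therefore f is NOT continuous.


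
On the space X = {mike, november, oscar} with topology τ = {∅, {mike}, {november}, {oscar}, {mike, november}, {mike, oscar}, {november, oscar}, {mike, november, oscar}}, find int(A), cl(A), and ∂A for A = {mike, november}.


int(A) = {mike, november}, cl(A) = {mike, november}, ∂A = ∅.

Closed sets in (X, τ) are complements of opens:
  closed(X, τ) = {∅, {mike}, {november}, {oscar}, {mike, november}, {mike, oscar}, {november, oscar}, {mike, november, oscar}}.
int(A) = ⋃ {U ∈ τ : U ⊆ A}. Opens contained in A: ∅, {mike}, {november}, {mike, november}.
Taking the union of these: int(A) = {mike, november}.
cl(A) = ⋂ {C closed : A ⊆ C}. Closed sets containing A: {mike, november}, {mike, november, oscar}.
Intersecting these: cl(A) = {mike, november}.
∂A = cl(A) ∖ int(A) = {mike, november} ∖ {mike, november} = ∅.


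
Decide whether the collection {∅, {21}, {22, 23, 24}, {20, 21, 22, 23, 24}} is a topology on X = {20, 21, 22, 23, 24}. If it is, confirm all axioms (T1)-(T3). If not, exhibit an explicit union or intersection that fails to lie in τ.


τ is NOT a topology on X.

Axiom (T1): ∅ ∈ τ? Yes; X ∈ τ? Yes.
Axiom (T2/T3): check pairwise unions and intersections of members of τ.
Counterexample for (T2): {21} ∪ {22, 23, 24} = {21, 22, 23, 24} ∉ τ. Therefore τ is NOT a topology.


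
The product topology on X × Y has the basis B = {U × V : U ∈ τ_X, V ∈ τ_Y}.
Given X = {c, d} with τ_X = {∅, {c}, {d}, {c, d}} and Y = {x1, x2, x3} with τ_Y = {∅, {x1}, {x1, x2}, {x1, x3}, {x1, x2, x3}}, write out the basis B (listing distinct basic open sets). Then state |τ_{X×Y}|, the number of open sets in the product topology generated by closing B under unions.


Basis B = {∅ × ∅, {c} × {x1}, {d} × {x1}, {c} × {x1, x2}, {c} × {x1, x3}, {c, d} × {x1}, {d} × {x1, x2}, {d} × {x1, x3}, {c} × {x1, x2, x3}, {d} × {x1, x2, x3}, {c, d} × {x1, x2}, {c, d} × {x1, x3}, {c, d} × {x1, x2, x3}}; |τ_{X×Y}| = 25.

Enumerate products U × V with U ∈ τ_X, V ∈ τ_Y (deduplicated):
  ∅ × ∅ = {} (∅)
  {c} × {x1} = {(c,x1)}
  {d} × {x1} = {(d,x1)}
  {c} × {x1, x2} = {(c,x1), (c,x2)}
  {c} × {x1, x3} = {(c,x1), (c,x3)}
  {c, d} × {x1} = {(c,x1), (d,x1)}
  {d} × {x1, x2} = {(d,x1), (d,x2)}
  {d} × {x1, x3} = {(d,x1), (d,x3)}
  {c} × {x1, x2, x3} = {(c,x1), (c,x2), (c,x3)}
  {d} × {x1, x2, x3} = {(d,x1), (d,x2), (d,x3)}
  {c, d} × {x1, x2} = {(c,x1), (c,x2), (d,x1), (d,x2)}
  {c, d} × {x1, x3} = {(c,x1), (c,x3), (d,x1), (d,x3)}
  {c, d} × {x1, x2, x3} = {(c,x1), (c,x2), (c,x3), (d,x1), (d,x2), (d,x3)}
These 13 distinct sets form the basis B.
Close under arbitrary unions to get τ_{X×Y}; counting gives |τ_{X×Y}| = 25.


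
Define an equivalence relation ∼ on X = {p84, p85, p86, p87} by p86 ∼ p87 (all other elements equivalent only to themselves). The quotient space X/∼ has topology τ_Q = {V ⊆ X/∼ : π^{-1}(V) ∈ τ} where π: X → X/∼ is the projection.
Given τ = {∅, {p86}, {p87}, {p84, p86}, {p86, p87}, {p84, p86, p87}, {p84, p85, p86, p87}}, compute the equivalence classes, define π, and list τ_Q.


X/∼ = {[p84], [p85], [p86=p87]}; |τ_Q| = 4.

Equivalence classes: [p84], [p85], [p86=p87].
Quotient map π: X → X/∼ sends p84 ↦ [p84], p85 ↦ [p85], p86 ↦ [p86=p87], p87 ↦ [p86=p87].
For each subset V ⊆ X/∼, compute π^{-1}(V) ⊆ X and check whether π^{-1}(V) ∈ τ. V is open in τ_Q iff π^{-1}(V) ∈ τ.
  V = {}: π^{-1}(V) = ∅ ∈ τ ✓.
  V = {[p84]}: π^{-1}(V) = {p84} ∉ τ ✗.
  V = {[p85]}: π^{-1}(V) = {p85} ∉ τ ✗.
  V = {[p84], [p85]}: π^{-1}(V) = {p84, p85} ∉ τ ✗.
  V = {[p86=p87]}: π^{-1}(V) = {p86, p87} ∈ τ ✓.
  V = {[p84], [p86=p87]}: π^{-1}(V) = {p84, p86, p87} ∈ τ ✓.
  V = {[p85], [p86=p87]}: π^{-1}(V) = {p85, p86, p87} ∉ τ ✗.
  V = {[p84], [p85], [p86=p87]}: π^{-1}(V) = {p84, p85, p86, p87} ∈ τ ✓.
Open sets in the quotient: τ_Q = {{}, {[p86=p87]}, {[p84], [p86=p87]}, {[p84], [p85], [p86=p87]}} (4 elements).


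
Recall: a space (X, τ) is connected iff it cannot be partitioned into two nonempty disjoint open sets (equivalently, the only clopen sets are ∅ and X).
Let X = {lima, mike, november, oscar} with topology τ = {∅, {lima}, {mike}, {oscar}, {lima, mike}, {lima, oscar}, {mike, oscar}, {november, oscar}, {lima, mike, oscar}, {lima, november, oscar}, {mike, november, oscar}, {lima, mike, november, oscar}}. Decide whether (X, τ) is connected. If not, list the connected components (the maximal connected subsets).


(X, τ) is disconnected; components = [{lima}, {mike}, {november, oscar}].

Find clopen sets (U ∈ τ with X ∖ U ∈ τ):
  U = ∅, X ∖ U = {lima, mike, november, oscar} — both open, so U is clopen.
  U = {lima}, X ∖ U = {mike, november, oscar} — both open, so U is clopen.
  U = {mike}, X ∖ U = {lima, november, oscar} — both open, so U is clopen.
  U = {lima, mike}, X ∖ U = {november, oscar} — both open, so U is clopen.
  U = {november, oscar}, X ∖ U = {lima, mike} — both open, so U is clopen.
  U = {lima, november, oscar}, X ∖ U = {mike} — both open, so U is clopen.
  U = {mike, november, oscar}, X ∖ U = {lima} — both open, so U is clopen.
  U = {lima, mike, november, oscar}, X ∖ U = ∅ — both open, so U is clopen.
Nontrivial clopen(s) exist: e.g. {mike}. So (X, τ) is disconnected.
Compute connected components by grouping points that agree on all clopens:
  component: {lima}
  component: {mike}
  component: {november, oscar}


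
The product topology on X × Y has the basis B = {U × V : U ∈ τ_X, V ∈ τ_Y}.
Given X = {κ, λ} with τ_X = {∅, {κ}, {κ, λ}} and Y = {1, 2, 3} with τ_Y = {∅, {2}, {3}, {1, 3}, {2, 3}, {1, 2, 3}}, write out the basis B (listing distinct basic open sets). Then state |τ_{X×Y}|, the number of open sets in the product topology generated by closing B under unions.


Basis B = {∅ × ∅, {κ} × {2}, {κ} × {3}, {κ} × {1, 3}, {κ} × {2, 3}, {κ, λ} × {2}, {κ, λ} × {3}, {κ} × {1, 2, 3}, {κ, λ} × {1, 3}, {κ, λ} × {2, 3}, {κ, λ} × {1, 2, 3}}; |τ_{X×Y}| = 18.

Enumerate products U × V with U ∈ τ_X, V ∈ τ_Y (deduplicated):
  ∅ × ∅ = {} (∅)
  {κ} × {2} = {(κ,2)}
  {κ} × {3} = {(κ,3)}
  {κ} × {1, 3} = {(κ,1), (κ,3)}
  {κ} × {2, 3} = {(κ,2), (κ,3)}
  {κ, λ} × {2} = {(κ,2), (λ,2)}
  {κ, λ} × {3} = {(κ,3), (λ,3)}
  {κ} × {1, 2, 3} = {(κ,1), (κ,2), (κ,3)}
  {κ, λ} × {1, 3} = {(κ,1), (κ,3), (λ,1), (λ,3)}
  {κ, λ} × {2, 3} = {(κ,2), (κ,3), (λ,2), (λ,3)}
  {κ, λ} × {1, 2, 3} = {(κ,1), (κ,2), (κ,3), (λ,1), (λ,2), (λ,3)}
These 11 distinct sets form the basis B.
Close under arbitrary unions to get τ_{X×Y}; counting gives |τ_{X×Y}| = 18.


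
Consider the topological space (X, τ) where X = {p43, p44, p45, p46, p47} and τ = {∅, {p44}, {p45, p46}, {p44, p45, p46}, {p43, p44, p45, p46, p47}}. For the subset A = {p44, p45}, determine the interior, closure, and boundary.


int(A) = {p44}, cl(A) = {p43, p44, p45, p46, p47}, ∂A = {p43, p45, p46, p47}.

Closed sets in (X, τ) are complements of opens:
  closed(X, τ) = {∅, {p43, p47}, {p43, p44, p47}, {p43, p45, p46, p47}, {p43, p44, p45, p46, p47}}.
int(A) = ⋃ {U ∈ τ : U ⊆ A}. Opens contained in A: ∅, {p44}.
Taking the union of these: int(A) = {p44}.
cl(A) = ⋂ {C closed : A ⊆ C}. Closed sets containing A: {p43, p44, p45, p46, p47}.
Intersecting these: cl(A) = {p43, p44, p45, p46, p47}.
∂A = cl(A) ∖ int(A) = {p43, p44, p45, p46, p47} ∖ {p44} = {p43, p45, p46, p47}.


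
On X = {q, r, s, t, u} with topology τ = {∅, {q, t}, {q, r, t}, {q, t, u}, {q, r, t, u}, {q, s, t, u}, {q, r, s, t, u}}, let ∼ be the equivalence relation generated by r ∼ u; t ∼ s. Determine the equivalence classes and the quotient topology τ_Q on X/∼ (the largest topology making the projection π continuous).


X/∼ = {[q], [r=u], [s=t]}; |τ_Q| = 2.

Equivalence classes: [q], [r=u], [s=t].
Quotient map π: X → X/∼ sends q ↦ [q], r ↦ [r=u], s ↦ [s=t], t ↦ [s=t], u ↦ [r=u].
For each subset V ⊆ X/∼, compute π^{-1}(V) ⊆ X and check whether π^{-1}(V) ∈ τ. V is open in τ_Q iff π^{-1}(V) ∈ τ.
  V = {}: π^{-1}(V) = ∅ ∈ τ ✓.
  V = {[q]}: π^{-1}(V) = {q} ∉ τ ✗.
  V = {[r=u]}: π^{-1}(V) = {r, u} ∉ τ ✗.
  V = {[q], [r=u]}: π^{-1}(V) = {q, r, u} ∉ τ ✗.
  V = {[s=t]}: π^{-1}(V) = {s, t} ∉ τ ✗.
  V = {[q], [s=t]}: π^{-1}(V) = {q, s, t} ∉ τ ✗.
  V = {[r=u], [s=t]}: π^{-1}(V) = {r, s, t, u} ∉ τ ✗.
  V = {[q], [r=u], [s=t]}: π^{-1}(V) = {q, r, s, t, u} ∈ τ ✓.
Open sets in the quotient: τ_Q = {{}, {[q], [r=u], [s=t]}} (2 elements).


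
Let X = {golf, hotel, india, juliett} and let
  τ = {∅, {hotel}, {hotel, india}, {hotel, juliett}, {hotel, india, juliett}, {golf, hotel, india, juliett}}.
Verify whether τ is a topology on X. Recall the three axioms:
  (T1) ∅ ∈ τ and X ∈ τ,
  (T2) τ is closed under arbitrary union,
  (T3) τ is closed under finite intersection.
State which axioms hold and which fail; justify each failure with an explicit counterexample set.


τ IS a topology on X.

Axiom (T1): ∅ ∈ τ? Yes; X ∈ τ? Yes.
Axiom (T2/T3): check pairwise unions and intersections of members of τ.
All pairwise intersections and unions checked — each lies in τ. Therefore τ satisfies (T1), (T2), (T3): it IS a topology on X.


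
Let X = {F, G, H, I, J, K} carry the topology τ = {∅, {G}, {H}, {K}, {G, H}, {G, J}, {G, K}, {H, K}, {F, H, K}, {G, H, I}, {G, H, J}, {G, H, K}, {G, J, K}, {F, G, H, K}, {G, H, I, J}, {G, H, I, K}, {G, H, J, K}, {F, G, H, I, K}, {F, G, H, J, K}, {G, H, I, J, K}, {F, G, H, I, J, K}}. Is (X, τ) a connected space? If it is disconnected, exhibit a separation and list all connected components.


(X, τ) is connected.

Find clopen sets (U ∈ τ with X ∖ U ∈ τ):
  U = ∅, X ∖ U = {F, G, H, I, J, K} — both open, so U is clopen.
  U = {F, G, H, I, J, K}, X ∖ U = ∅ — both open, so U is clopen.
Only trivial clopens (∅ and X) exist, so (X, τ) is connected.
Compute connected components by grouping points that agree on all clopens:
  component: {F, G, H, I, J, K}


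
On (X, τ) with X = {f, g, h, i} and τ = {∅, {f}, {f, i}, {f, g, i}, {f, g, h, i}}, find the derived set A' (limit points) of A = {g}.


A' = {h}

For each x ∈ X, list the open sets U ∈ τ with x ∈ U, then check whether U ∩ (A ∖ {x}) ≠ ∅ for every such U.
  x = f: open {f} ∋ x has {f} ∩ (A ∖ {f}) = ∅, so x is NOT a limit point.
  x = g: open {f, g, i} ∋ x has {f, g, i} ∩ (A ∖ {g}) = ∅, so x is NOT a limit point.
  x = h: opens ∋ x are {f, g, h, i}; each meets A ∖ {h}, so x IS a limit point.
  x = i: open {f, i} ∋ x has {f, i} ∩ (A ∖ {i}) = ∅, so x is NOT a limit point.
Collecting: A' = {h}.


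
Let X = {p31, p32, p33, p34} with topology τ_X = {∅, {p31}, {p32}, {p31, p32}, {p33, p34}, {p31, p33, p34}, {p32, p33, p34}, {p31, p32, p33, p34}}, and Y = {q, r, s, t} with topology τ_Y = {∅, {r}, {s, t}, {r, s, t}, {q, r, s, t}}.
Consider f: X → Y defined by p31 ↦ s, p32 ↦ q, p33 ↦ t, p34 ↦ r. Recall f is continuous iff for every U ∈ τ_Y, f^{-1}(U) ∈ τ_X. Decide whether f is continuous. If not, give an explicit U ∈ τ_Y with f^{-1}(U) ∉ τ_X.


f is NOT continuous.

Compute f^{-1}(U) for each U ∈ τ_Y:
  U = ∅: f^{-1}(U) = ∅ ∈ τ_X ✓.
  U = {r}: f^{-1}(U) = {p34} ∉ τ_X ✗.
  U = {s, t}: f^{-1}(U) = {p31, p33} ∉ τ_X ✗.
  U = {r, s, t}: f^{-1}(U) = {p31, p33, p34} ∈ τ_X ✓.
  U = {q, r, s, t}: f^{-1}(U) = {p31, p32, p33, p34} ∈ τ_X ✓.
Found U = {r} with f^{-1}(U) = {p34} not in τ_X. Therefore f is NOT continuous.


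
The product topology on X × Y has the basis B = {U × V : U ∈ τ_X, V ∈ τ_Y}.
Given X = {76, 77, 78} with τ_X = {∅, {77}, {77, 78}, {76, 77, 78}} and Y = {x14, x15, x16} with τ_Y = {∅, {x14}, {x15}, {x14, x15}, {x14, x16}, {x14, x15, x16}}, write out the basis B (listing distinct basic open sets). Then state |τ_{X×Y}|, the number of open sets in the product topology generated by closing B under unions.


Basis B = {∅ × ∅, {77} × {x14}, {77} × {x15}, {77} × {x14, x15}, {77} × {x14, x16}, {77, 78} × {x14}, {77, 78} × {x15}, {76, 77, 78} × {x14}, {76, 77, 78} × {x15}, {77} × {x14, x15, x16}, {77, 78} × {x14, x15}, {77, 78} × {x14, x16}, {76, 77, 78} × {x14, x15}, {76, 77, 78} × {x14, x16}, {77, 78} × {x14, x15, x16}, {76, 77, 78} × {x14, x15, x16}}; |τ_{X×Y}| = 40.

Enumerate products U × V with U ∈ τ_X, V ∈ τ_Y (deduplicated):
  ∅ × ∅ = {} (∅)
  {77} × {x14} = {(77,x14)}
  {77} × {x15} = {(77,x15)}
  {77} × {x14, x15} = {(77,x14), (77,x15)}
  {77} × {x14, x16} = {(77,x14), (77,x16)}
  {77, 78} × {x14} = {(77,x14), (78,x14)}
  {77, 78} × {x15} = {(77,x15), (78,x15)}
  {76, 77, 78} × {x14} = {(76,x14), (77,x14), (78,x14)}
  {76, 77, 78} × {x15} = {(76,x15), (77,x15), (78,x15)}
  {77} × {x14, x15, x16} = {(77,x14), (77,x15), (77,x16)}
  {77, 78} × {x14, x15} = {(77,x14), (77,x15), (78,x14), (78,x15)}
  {77, 78} × {x14, x16} = {(77,x14), (77,x16), (78,x14), (78,x16)}
  {76, 77, 78} × {x14, x15} = {(76,x14), (76,x15), (77,x14), (77,x15), (78,x14), (78,x15)}
  {76, 77, 78} × {x14, x16} = {(76,x14), (76,x16), (77,x14), (77,x16), (78,x14), (78,x16)}
  {77, 78} × {x14, x15, x16} = {(77,x14), (77,x15), (77,x16), (78,x14), (78,x15), (78,x16)}
  {76, 77, 78} × {x14, x15, x16} = {(76,x14), (76,x15), (76,x16), (77,x14), (77,x15), (77,x16), (78,x14), (78,x15), (78,x16)}
These 16 distinct sets form the basis B.
Close under arbitrary unions to get τ_{X×Y}; counting gives |τ_{X×Y}| = 40.


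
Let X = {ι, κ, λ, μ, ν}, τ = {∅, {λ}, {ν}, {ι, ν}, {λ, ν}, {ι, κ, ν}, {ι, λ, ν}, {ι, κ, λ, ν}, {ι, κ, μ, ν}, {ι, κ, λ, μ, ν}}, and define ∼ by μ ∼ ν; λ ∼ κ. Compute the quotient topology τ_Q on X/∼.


X/∼ = {[ι], [κ=λ], [μ=ν]}; |τ_Q| = 2.

Equivalence classes: [ι], [κ=λ], [μ=ν].
Quotient map π: X → X/∼ sends ι ↦ [ι], κ ↦ [κ=λ], λ ↦ [κ=λ], μ ↦ [μ=ν], ν ↦ [μ=ν].
For each subset V ⊆ X/∼, compute π^{-1}(V) ⊆ X and check whether π^{-1}(V) ∈ τ. V is open in τ_Q iff π^{-1}(V) ∈ τ.
  V = {}: π^{-1}(V) = ∅ ∈ τ ✓.
  V = {[ι]}: π^{-1}(V) = {ι} ∉ τ ✗.
  V = {[κ=λ]}: π^{-1}(V) = {κ, λ} ∉ τ ✗.
  V = {[ι], [κ=λ]}: π^{-1}(V) = {ι, κ, λ} ∉ τ ✗.
  V = {[μ=ν]}: π^{-1}(V) = {μ, ν} ∉ τ ✗.
  V = {[ι], [μ=ν]}: π^{-1}(V) = {ι, μ, ν} ∉ τ ✗.
  V = {[κ=λ], [μ=ν]}: π^{-1}(V) = {κ, λ, μ, ν} ∉ τ ✗.
  V = {[ι], [κ=λ], [μ=ν]}: π^{-1}(V) = {ι, κ, λ, μ, ν} ∈ τ ✓.
Open sets in the quotient: τ_Q = {{}, {[ι], [κ=λ], [μ=ν]}} (2 elements).


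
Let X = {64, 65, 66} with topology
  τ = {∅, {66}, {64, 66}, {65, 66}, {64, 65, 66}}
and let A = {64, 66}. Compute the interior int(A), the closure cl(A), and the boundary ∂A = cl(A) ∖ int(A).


int(A) = {64, 66}, cl(A) = {64, 65, 66}, ∂A = {65}.

Closed sets in (X, τ) are complements of opens:
  closed(X, τ) = {∅, {64}, {65}, {64, 65}, {64, 65, 66}}.
int(A) = ⋃ {U ∈ τ : U ⊆ A}. Opens contained in A: ∅, {66}, {64, 66}.
Taking the union of these: int(A) = {64, 66}.
cl(A) = ⋂ {C closed : A ⊆ C}. Closed sets containing A: {64, 65, 66}.
Intersecting these: cl(A) = {64, 65, 66}.
∂A = cl(A) ∖ int(A) = {64, 65, 66} ∖ {64, 66} = {65}.


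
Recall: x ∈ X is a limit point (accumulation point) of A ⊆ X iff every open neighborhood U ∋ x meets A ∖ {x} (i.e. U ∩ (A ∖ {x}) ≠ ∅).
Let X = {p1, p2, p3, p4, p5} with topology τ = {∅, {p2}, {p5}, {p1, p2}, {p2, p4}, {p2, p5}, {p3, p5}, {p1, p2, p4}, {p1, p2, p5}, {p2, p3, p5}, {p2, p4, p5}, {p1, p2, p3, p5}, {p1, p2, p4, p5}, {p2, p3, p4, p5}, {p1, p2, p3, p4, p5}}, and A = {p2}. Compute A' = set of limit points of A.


A' = {p1, p4}

For each x ∈ X, list the open sets U ∈ τ with x ∈ U, then check whether U ∩ (A ∖ {x}) ≠ ∅ for every such U.
  x = p1: opens ∋ x are {p1, p2}, {p1, p2, p4}, {p1, p2, p5}, {p1, p2, p3, p5}, {p1, p2, p4, p5}, {p1, p2, p3, p4, p5}; each meets A ∖ {p1}, so x IS a limit point.
  x = p2: open {p2} ∋ x has {p2} ∩ (A ∖ {p2}) = ∅, so x is NOT a limit point.
  x = p3: open {p3, p5} ∋ x has {p3, p5} ∩ (A ∖ {p3}) = ∅, so x is NOT a limit point.
  x = p4: opens ∋ x are {p2, p4}, {p1, p2, p4}, {p2, p4, p5}, {p1, p2, p4, p5}, {p2, p3, p4, p5}, {p1, p2, p3, p4, p5}; each meets A ∖ {p4}, so x IS a limit point.
  x = p5: open {p5} ∋ x has {p5} ∩ (A ∖ {p5}) = ∅, so x is NOT a limit point.
Collecting: A' = {p1, p4}.


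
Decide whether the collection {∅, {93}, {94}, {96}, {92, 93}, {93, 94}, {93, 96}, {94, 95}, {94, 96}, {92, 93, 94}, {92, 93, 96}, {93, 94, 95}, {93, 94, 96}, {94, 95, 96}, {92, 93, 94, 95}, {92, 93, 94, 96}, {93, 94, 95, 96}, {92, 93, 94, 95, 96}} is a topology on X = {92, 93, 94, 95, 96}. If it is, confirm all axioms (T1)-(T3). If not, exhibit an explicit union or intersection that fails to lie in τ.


τ IS a topology on X.

Axiom (T1): ∅ ∈ τ? Yes; X ∈ τ? Yes.
Axiom (T2/T3): check pairwise unions and intersections of members of τ.
All pairwise intersections and unions checked — each lies in τ. Therefore τ satisfies (T1), (T2), (T3): it IS a topology on X.


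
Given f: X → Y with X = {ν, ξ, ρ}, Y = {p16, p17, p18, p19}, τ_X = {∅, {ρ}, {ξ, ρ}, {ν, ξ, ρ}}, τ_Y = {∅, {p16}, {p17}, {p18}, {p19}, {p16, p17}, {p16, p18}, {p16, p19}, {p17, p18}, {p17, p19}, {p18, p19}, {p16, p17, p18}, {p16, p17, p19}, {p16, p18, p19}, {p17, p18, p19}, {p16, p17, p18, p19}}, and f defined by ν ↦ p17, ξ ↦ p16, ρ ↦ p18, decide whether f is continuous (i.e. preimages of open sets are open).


f is NOT continuous.

Compute f^{-1}(U) for each U ∈ τ_Y:
  U = ∅: f^{-1}(U) = ∅ ∈ τ_X ✓.
  U = {p16}: f^{-1}(U) = {ξ} ∉ τ_X ✗.
  U = {p17}: f^{-1}(U) = {ν} ∉ τ_X ✗.
  U = {p18}: f^{-1}(U) = {ρ} ∈ τ_X ✓.
  U = {p19}: f^{-1}(U) = ∅ ∈ τ_X ✓.
  U = {p16, p17}: f^{-1}(U) = {ν, ξ} ∉ τ_X ✗.
  U = {p16, p18}: f^{-1}(U) = {ξ, ρ} ∈ τ_X ✓.
  U = {p16, p19}: f^{-1}(U) = {ξ} ∉ τ_X ✗.
  U = {p17, p18}: f^{-1}(U) = {ν, ρ} ∉ τ_X ✗.
  U = {p17, p19}: f^{-1}(U) = {ν} ∉ τ_X ✗.
  U = {p18, p19}: f^{-1}(U) = {ρ} ∈ τ_X ✓.
  U = {p16, p17, p18}: f^{-1}(U) = {ν, ξ, ρ} ∈ τ_X ✓.
  U = {p16, p17, p19}: f^{-1}(U) = {ν, ξ} ∉ τ_X ✗.
  U = {p16, p18, p19}: f^{-1}(U) = {ξ, ρ} ∈ τ_X ✓.
  U = {p17, p18, p19}: f^{-1}(U) = {ν, ρ} ∉ τ_X ✗.
  U = {p16, p17, p18, p19}: f^{-1}(U) = {ν, ξ, ρ} ∈ τ_X ✓.
Found U = {p16} with f^{-1}(U) = {ξ} not in τ_X. Therefore f is NOT continuous.


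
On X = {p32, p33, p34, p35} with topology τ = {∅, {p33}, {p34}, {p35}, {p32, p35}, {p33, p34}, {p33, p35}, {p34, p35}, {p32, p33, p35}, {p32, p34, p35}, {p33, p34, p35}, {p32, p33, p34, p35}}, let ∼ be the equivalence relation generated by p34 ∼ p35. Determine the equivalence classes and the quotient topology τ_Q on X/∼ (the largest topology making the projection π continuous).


X/∼ = {[p32], [p33], [p34=p35]}; |τ_Q| = 6.

Equivalence classes: [p32], [p33], [p34=p35].
Quotient map π: X → X/∼ sends p32 ↦ [p32], p33 ↦ [p33], p34 ↦ [p34=p35], p35 ↦ [p34=p35].
For each subset V ⊆ X/∼, compute π^{-1}(V) ⊆ X and check whether π^{-1}(V) ∈ τ. V is open in τ_Q iff π^{-1}(V) ∈ τ.
  V = {}: π^{-1}(V) = ∅ ∈ τ ✓.
  V = {[p32]}: π^{-1}(V) = {p32} ∉ τ ✗.
  V = {[p33]}: π^{-1}(V) = {p33} ∈ τ ✓.
  V = {[p32], [p33]}: π^{-1}(V) = {p32, p33} ∉ τ ✗.
  V = {[p34=p35]}: π^{-1}(V) = {p34, p35} ∈ τ ✓.
  V = {[p32], [p34=p35]}: π^{-1}(V) = {p32, p34, p35} ∈ τ ✓.
  V = {[p33], [p34=p35]}: π^{-1}(V) = {p33, p34, p35} ∈ τ ✓.
  V = {[p32], [p33], [p34=p35]}: π^{-1}(V) = {p32, p33, p34, p35} ∈ τ ✓.
Open sets in the quotient: τ_Q = {{}, {[p33]}, {[p34=p35]}, {[p32], [p34=p35]}, {[p33], [p34=p35]}, {[p32], [p33], [p34=p35]}} (6 elements).


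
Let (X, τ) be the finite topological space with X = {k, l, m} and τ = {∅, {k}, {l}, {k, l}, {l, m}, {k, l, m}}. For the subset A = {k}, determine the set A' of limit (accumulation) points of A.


A' = ∅

For each x ∈ X, list the open sets U ∈ τ with x ∈ U, then check whether U ∩ (A ∖ {x}) ≠ ∅ for every such U.
  x = k: open {k} ∋ x has {k} ∩ (A ∖ {k}) = ∅, so x is NOT a limit point.
  x = l: open {l} ∋ x has {l} ∩ (A ∖ {l}) = ∅, so x is NOT a limit point.
  x = m: open {l, m} ∋ x has {l, m} ∩ (A ∖ {m}) = ∅, so x is NOT a limit point.
Collecting: A' = ∅.


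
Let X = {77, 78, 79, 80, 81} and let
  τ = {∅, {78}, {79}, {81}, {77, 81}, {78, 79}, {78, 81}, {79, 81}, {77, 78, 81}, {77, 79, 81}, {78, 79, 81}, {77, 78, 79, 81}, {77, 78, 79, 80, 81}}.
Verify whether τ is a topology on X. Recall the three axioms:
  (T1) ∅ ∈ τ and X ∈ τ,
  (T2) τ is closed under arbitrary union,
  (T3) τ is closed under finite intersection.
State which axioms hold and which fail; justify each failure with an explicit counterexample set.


τ IS a topology on X.

Axiom (T1): ∅ ∈ τ? Yes; X ∈ τ? Yes.
Axiom (T2/T3): check pairwise unions and intersections of members of τ.
All pairwise intersections and unions checked — each lies in τ. Therefore τ satisfies (T1), (T2), (T3): it IS a topology on X.


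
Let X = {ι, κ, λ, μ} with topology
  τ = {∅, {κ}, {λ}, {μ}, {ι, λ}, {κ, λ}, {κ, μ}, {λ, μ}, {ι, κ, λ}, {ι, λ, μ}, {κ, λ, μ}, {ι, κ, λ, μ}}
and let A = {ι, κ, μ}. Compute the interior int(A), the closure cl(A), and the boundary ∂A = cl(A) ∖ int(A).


int(A) = {κ, μ}, cl(A) = {ι, κ, μ}, ∂A = {ι}.

Closed sets in (X, τ) are complements of opens:
  closed(X, τ) = {∅, {ι}, {κ}, {μ}, {ι, κ}, {ι, λ}, {ι, μ}, {κ, μ}, {ι, κ, λ}, {ι, κ, μ}, {ι, λ, μ}, {ι, κ, λ, μ}}.
int(A) = ⋃ {U ∈ τ : U ⊆ A}. Opens contained in A: ∅, {κ}, {μ}, {κ, μ}.
Taking the union of these: int(A) = {κ, μ}.
cl(A) = ⋂ {C closed : A ⊆ C}. Closed sets containing A: {ι, κ, μ}, {ι, κ, λ, μ}.
Intersecting these: cl(A) = {ι, κ, μ}.
∂A = cl(A) ∖ int(A) = {ι, κ, μ} ∖ {κ, μ} = {ι}.


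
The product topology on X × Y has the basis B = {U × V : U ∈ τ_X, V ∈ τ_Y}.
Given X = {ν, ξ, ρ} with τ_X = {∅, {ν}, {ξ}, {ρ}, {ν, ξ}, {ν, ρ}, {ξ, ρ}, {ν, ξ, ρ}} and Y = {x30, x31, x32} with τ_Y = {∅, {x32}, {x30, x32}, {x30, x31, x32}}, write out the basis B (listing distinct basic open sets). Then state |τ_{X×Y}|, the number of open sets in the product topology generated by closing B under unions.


Basis B = {∅ × ∅, {ν} × {x32}, {ξ} × {x32}, {ρ} × {x32}, {ν} × {x30, x32}, {ν, ξ} × {x32}, {ν, ρ} × {x32}, {ξ} × {x30, x32}, {ξ, ρ} × {x32}, {ρ} × {x30, x32}, {ν} × {x30, x31, x32}, {ν, ξ, ρ} × {x32}, {ξ} × {x30, x31, x32}, {ρ} × {x30, x31, x32}, {ν, ξ} × {x30, x32}, {ν, ρ} × {x30, x32}, {ξ, ρ} × {x30, x32}, {ν, ξ} × {x30, x31, x32}, {ν, ρ} × {x30, x31, x32}, {ν, ξ, ρ} × {x30, x32}, {ξ, ρ} × {x30, x31, x32}, {ν, ξ, ρ} × {x30, x31, x32}}; |τ_{X×Y}| = 64.

Enumerate products U × V with U ∈ τ_X, V ∈ τ_Y (deduplicated):
  ∅ × ∅ = {} (∅)
  {ν} × {x32} = {(ν,x32)}
  {ξ} × {x32} = {(ξ,x32)}
  {ρ} × {x32} = {(ρ,x32)}
  {ν} × {x30, x32} = {(ν,x30), (ν,x32)}
  {ν, ξ} × {x32} = {(ν,x32), (ξ,x32)}
  {ν, ρ} × {x32} = {(ν,x32), (ρ,x32)}
  {ξ} × {x30, x32} = {(ξ,x30), (ξ,x32)}
  {ξ, ρ} × {x32} = {(ξ,x32), (ρ,x32)}
  {ρ} × {x30, x32} = {(ρ,x30), (ρ,x32)}
  {ν} × {x30, x31, x32} = {(ν,x30), (ν,x31), (ν,x32)}
  {ν, ξ, ρ} × {x32} = {(ν,x32), (ξ,x32), (ρ,x32)}
  {ξ} × {x30, x31, x32} = {(ξ,x30), (ξ,x31), (ξ,x32)}
  {ρ} × {x30, x31, x32} = {(ρ,x30), (ρ,x31), (ρ,x32)}
  {ν, ξ} × {x30, x32} = {(ν,x30), (ν,x32), (ξ,x30), (ξ,x32)}
  {ν, ρ} × {x30, x32} = {(ν,x30), (ν,x32), (ρ,x30), (ρ,x32)}
  {ξ, ρ} × {x30, x32} = {(ξ,x30), (ξ,x32), (ρ,x30), (ρ,x32)}
  {ν, ξ} × {x30, x31, x32} = {(ν,x30), (ν,x31), (ν,x32), (ξ,x30), (ξ,x31), (ξ,x32)}
  {ν, ρ} × {x30, x31, x32} = {(ν,x30), (ν,x31), (ν,x32), (ρ,x30), (ρ,x31), (ρ,x32)}
  {ν, ξ, ρ} × {x30, x32} = {(ν,x30), (ν,x32), (ξ,x30), (ξ,x32), (ρ,x30), (ρ,x32)}
  {ξ, ρ} × {x30, x31, x32} = {(ξ,x30), (ξ,x31), (ξ,x32), (ρ,x30), (ρ,x31), (ρ,x32)}
  {ν, ξ, ρ} × {x30, x31, x32} = {(ν,x30), (ν,x31), (ν,x32), (ξ,x30), (ξ,x31), (ξ,x32), (ρ,x30), (ρ,x31), (ρ,x32)}
These 22 distinct sets form the basis B.
Close under arbitrary unions to get τ_{X×Y}; counting gives |τ_{X×Y}| = 64.


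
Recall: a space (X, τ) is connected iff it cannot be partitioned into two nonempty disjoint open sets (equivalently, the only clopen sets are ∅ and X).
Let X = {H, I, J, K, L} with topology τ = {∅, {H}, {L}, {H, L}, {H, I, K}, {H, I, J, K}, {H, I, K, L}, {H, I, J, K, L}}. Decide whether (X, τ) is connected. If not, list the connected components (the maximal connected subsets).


(X, τ) is disconnected; components = [{L}, {H, I, J, K}].

Find clopen sets (U ∈ τ with X ∖ U ∈ τ):
  U = ∅, X ∖ U = {H, I, J, K, L} — both open, so U is clopen.
  U = {L}, X ∖ U = {H, I, J, K} — both open, so U is clopen.
  U = {H, I, J, K}, X ∖ U = {L} — both open, so U is clopen.
  U = {H, I, J, K, L}, X ∖ U = ∅ — both open, so U is clopen.
Nontrivial clopen(s) exist: e.g. {H, I, J, K}. So (X, τ) is disconnected.
Compute connected components by grouping points that agree on all clopens:
  component: {L}
  component: {H, I, J, K}
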